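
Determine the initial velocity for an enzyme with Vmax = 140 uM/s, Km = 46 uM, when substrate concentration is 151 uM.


v = Vmax * [S] / (Km + [S])
v = 140 * 151 / (46 + 151)
v = 107.3096 uM/s

107.3096 uM/s


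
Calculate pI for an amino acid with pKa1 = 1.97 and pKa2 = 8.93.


pI = (pKa1 + pKa2) / 2
pI = (1.97 + 8.93) / 2
pI = 5.45

5.45


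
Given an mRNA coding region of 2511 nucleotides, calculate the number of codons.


codons = nucleotides / 3
codons = 2511 / 3 = 837

837


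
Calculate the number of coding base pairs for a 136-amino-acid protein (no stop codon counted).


Each amino acid = 1 codon = 3 bp
bp = 136 * 3 = 408 bp

408 bp


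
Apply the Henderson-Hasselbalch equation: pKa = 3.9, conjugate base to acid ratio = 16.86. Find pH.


pH = pKa + log10([A-]/[HA])
pH = 3.9 + log10(16.86)
pH = 5.1269

5.1269


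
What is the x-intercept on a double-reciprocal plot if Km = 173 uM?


x-intercept = -1/Km
= -1/173
= -0.0058 1/uM

-0.0058 1/uM


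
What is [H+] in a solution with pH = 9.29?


[H+] = 10^(-pH)
[H+] = 10^(-9.29)
[H+] = 5.129e-10 M

5.129e-10 M


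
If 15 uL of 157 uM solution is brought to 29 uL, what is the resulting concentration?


C2 = C1 * V1 / V2
C2 = 157 * 15 / 29
C2 = 81.2069 uM

81.2069 uM


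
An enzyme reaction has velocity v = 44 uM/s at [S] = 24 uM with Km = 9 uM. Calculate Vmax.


Vmax = v * (Km + [S]) / [S]
Vmax = 44 * (9 + 24) / 24
Vmax = 60.5 uM/s

60.5 uM/s


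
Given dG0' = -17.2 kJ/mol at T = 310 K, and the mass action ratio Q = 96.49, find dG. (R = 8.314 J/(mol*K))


dG = dG0' + RT * ln(Q) / 1000
dG = -17.2 + 8.314 * 310 * ln(96.49) / 1000
dG = -5.423 kJ/mol

-5.423 kJ/mol


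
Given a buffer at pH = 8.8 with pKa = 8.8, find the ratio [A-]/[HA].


[A-]/[HA] = 10^(pH - pKa)
= 10^(8.8 - 8.8)
= 1.0

1.0


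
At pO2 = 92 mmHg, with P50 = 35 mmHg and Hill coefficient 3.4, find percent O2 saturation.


Y = pO2^n / (P50^n + pO2^n)
Y = 92^3.4 / (35^3.4 + 92^3.4)
Y = 96.39%

96.39%


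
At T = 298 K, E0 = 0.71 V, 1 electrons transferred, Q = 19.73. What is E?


E = E0 - (RT/nF) * ln(Q)
E = 0.71 - (8.314 * 298 / (1 * 96485)) * ln(19.73)
E = 0.6334 V

0.6334 V


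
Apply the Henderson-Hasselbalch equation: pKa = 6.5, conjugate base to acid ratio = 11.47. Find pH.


pH = pKa + log10([A-]/[HA])
pH = 6.5 + log10(11.47)
pH = 7.5596

7.5596


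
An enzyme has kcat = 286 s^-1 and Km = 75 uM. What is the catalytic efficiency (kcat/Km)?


Catalytic efficiency = kcat / Km
= 286 / 75
= 3.8133 uM^-1*s^-1

3.8133 uM^-1*s^-1


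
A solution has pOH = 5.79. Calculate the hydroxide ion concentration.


[OH-] = 10^(-pOH)
[OH-] = 10^(-5.79)
[OH-] = 1.622e-06 M

1.622e-06 M


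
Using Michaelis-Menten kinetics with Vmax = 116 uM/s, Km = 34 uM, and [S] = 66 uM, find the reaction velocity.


v = Vmax * [S] / (Km + [S])
v = 116 * 66 / (34 + 66)
v = 76.56 uM/s

76.56 uM/s


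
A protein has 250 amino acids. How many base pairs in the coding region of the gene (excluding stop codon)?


Each amino acid = 1 codon = 3 bp
bp = 250 * 3 = 750 bp

750 bp


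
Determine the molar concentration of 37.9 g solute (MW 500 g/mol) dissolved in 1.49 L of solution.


C = (mass / MW) / volume
C = (37.9 / 500) / 1.49
C = 0.0509 M

0.0509 M


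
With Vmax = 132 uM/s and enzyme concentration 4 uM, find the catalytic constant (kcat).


kcat = Vmax / [E]t
kcat = 132 / 4
kcat = 33.0 s^-1

33.0 s^-1


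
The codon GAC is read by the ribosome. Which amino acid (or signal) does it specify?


Standard genetic code lookup.
Codon GAC -> Asp

Asp


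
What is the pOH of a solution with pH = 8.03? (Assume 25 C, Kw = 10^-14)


pOH = 14 - pH
pOH = 14 - 8.03
pOH = 5.97

5.97


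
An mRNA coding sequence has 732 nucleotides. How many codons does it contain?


codons = nucleotides / 3
codons = 732 / 3 = 244

244


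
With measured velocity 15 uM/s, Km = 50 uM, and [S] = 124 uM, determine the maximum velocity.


Vmax = v * (Km + [S]) / [S]
Vmax = 15 * (50 + 124) / 124
Vmax = 21.0484 uM/s

21.0484 uM/s


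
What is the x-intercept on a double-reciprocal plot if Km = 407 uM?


x-intercept = -1/Km
= -1/407
= -0.0025 1/uM

-0.0025 1/uM


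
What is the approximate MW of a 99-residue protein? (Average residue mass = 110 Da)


MW = n_residues * 110 Da
MW = 99 * 110
MW = 10890 Da

10890 Da


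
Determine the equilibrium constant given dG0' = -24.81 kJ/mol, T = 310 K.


Keq = exp(-dG0 * 1000 / (R * T))
Keq = exp(-(-24.81) * 1000 / (8.314 * 310))
Keq = 15156.788

15156.788


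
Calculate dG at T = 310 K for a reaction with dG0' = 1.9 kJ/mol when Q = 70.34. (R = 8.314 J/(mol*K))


dG = dG0' + RT * ln(Q) / 1000
dG = 1.9 + 8.314 * 310 * ln(70.34) / 1000
dG = 12.8623 kJ/mol

12.8623 kJ/mol


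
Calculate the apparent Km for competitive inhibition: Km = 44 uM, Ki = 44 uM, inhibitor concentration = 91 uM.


Km_app = Km * (1 + [I]/Ki)
Km_app = 44 * (1 + 91/44)
Km_app = 135.0 uM

135.0 uM


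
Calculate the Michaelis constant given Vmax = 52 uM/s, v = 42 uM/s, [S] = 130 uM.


Km = [S] * (Vmax - v) / v
Km = 130 * (52 - 42) / 42
Km = 30.9524 uM

30.9524 uM


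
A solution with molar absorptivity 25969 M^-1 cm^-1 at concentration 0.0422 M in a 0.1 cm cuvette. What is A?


A = epsilon * c * l
A = 25969 * 0.0422 * 0.1
A = 109.5892

109.5892


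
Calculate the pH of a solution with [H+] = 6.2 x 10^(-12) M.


pH = -log10([H+])
pH = -log10(6.2 x 10^(-12))
pH = 11.2076

11.2076


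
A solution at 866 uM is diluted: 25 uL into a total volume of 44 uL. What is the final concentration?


C2 = C1 * V1 / V2
C2 = 866 * 25 / 44
C2 = 492.0455 uM

492.0455 uM


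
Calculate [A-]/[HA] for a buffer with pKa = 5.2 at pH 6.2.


[A-]/[HA] = 10^(pH - pKa)
= 10^(6.2 - 5.2)
= 10.0

10.0


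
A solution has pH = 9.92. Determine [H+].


[H+] = 10^(-pH)
[H+] = 10^(-9.92)
[H+] = 1.202e-10 M

1.202e-10 M


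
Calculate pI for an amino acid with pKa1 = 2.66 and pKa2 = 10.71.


pI = (pKa1 + pKa2) / 2
pI = (2.66 + 10.71) / 2
pI = 6.685

6.685


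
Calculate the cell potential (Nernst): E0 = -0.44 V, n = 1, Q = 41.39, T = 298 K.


E = E0 - (RT/nF) * ln(Q)
E = -0.44 - (8.314 * 298 / (1 * 96485)) * ln(41.39)
E = -0.5356 V

-0.5356 V


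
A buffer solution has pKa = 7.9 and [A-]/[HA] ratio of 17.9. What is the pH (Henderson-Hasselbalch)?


pH = pKa + log10([A-]/[HA])
pH = 7.9 + log10(17.9)
pH = 9.1529

9.1529


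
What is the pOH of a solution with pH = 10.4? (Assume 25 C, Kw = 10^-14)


pOH = 14 - pH
pOH = 14 - 10.4
pOH = 3.6

3.6


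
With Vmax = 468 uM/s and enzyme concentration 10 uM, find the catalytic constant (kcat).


kcat = Vmax / [E]t
kcat = 468 / 10
kcat = 46.8 s^-1

46.8 s^-1


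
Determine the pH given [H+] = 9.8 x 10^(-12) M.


pH = -log10([H+])
pH = -log10(9.8 x 10^(-12))
pH = 11.0088

11.0088


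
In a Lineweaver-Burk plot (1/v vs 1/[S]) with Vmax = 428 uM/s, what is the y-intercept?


y-intercept = 1/Vmax
= 1/428
= 0.0023 s/uM

0.0023 s/uM


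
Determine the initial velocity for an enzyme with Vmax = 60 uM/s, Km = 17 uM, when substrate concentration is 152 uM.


v = Vmax * [S] / (Km + [S])
v = 60 * 152 / (17 + 152)
v = 53.9645 uM/s

53.9645 uM/s


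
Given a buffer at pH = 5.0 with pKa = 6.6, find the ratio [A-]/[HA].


[A-]/[HA] = 10^(pH - pKa)
= 10^(5.0 - 6.6)
= 0.0251

0.0251


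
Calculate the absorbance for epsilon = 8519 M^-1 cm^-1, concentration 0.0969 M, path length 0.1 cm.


A = epsilon * c * l
A = 8519 * 0.0969 * 0.1
A = 82.5491

82.5491


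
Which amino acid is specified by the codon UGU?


Standard genetic code lookup.
Codon UGU -> Cys

Cys


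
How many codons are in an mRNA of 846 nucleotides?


codons = nucleotides / 3
codons = 846 / 3 = 282

282


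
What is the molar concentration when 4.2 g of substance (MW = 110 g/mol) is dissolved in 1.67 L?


C = (mass / MW) / volume
C = (4.2 / 110) / 1.67
C = 0.0229 M

0.0229 M


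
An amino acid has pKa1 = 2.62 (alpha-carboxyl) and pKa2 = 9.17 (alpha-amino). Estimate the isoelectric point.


pI = (pKa1 + pKa2) / 2
pI = (2.62 + 9.17) / 2
pI = 5.895

5.895


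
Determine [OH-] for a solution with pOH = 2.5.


[OH-] = 10^(-pOH)
[OH-] = 10^(-2.5)
[OH-] = 0.0032 M

0.0032 M


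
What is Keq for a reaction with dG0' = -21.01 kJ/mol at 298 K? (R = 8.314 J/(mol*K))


Keq = exp(-dG0 * 1000 / (R * T))
Keq = exp(-(-21.01) * 1000 / (8.314 * 298))
Keq = 4817.8183

4817.8183


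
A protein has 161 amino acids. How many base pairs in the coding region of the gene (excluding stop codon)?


Each amino acid = 1 codon = 3 bp
bp = 161 * 3 = 483 bp

483 bp


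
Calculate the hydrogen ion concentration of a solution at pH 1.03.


[H+] = 10^(-pH)
[H+] = 10^(-1.03)
[H+] = 0.0933 M

0.0933 M


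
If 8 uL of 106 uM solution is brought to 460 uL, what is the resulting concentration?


C2 = C1 * V1 / V2
C2 = 106 * 8 / 460
C2 = 1.8435 uM

1.8435 uM


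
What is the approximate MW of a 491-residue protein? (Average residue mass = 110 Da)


MW = n_residues * 110 Da
MW = 491 * 110
MW = 54010 Da

54010 Da


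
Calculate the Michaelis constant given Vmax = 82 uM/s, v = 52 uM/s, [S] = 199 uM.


Km = [S] * (Vmax - v) / v
Km = 199 * (82 - 52) / 52
Km = 114.8077 uM

114.8077 uM


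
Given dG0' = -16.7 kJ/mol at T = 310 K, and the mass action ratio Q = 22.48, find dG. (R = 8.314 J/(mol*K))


dG = dG0' + RT * ln(Q) / 1000
dG = -16.7 + 8.314 * 310 * ln(22.48) / 1000
dG = -8.6777 kJ/mol

-8.6777 kJ/mol


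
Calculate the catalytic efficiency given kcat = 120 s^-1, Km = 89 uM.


Catalytic efficiency = kcat / Km
= 120 / 89
= 1.3483 uM^-1*s^-1

1.3483 uM^-1*s^-1


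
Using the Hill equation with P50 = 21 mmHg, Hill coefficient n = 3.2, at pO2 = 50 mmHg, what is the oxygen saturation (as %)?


Y = pO2^n / (P50^n + pO2^n)
Y = 50^3.2 / (21^3.2 + 50^3.2)
Y = 94.14%

94.14%


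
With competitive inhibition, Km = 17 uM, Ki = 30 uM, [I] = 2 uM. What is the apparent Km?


Km_app = Km * (1 + [I]/Ki)
Km_app = 17 * (1 + 2/30)
Km_app = 18.1333 uM

18.1333 uM


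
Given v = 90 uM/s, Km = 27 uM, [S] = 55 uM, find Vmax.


Vmax = v * (Km + [S]) / [S]
Vmax = 90 * (27 + 55) / 55
Vmax = 134.1818 uM/s

134.1818 uM/s


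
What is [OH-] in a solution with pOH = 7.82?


[OH-] = 10^(-pOH)
[OH-] = 10^(-7.82)
[OH-] = 1.514e-08 M

1.514e-08 M


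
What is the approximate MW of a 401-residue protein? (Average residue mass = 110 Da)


MW = n_residues * 110 Da
MW = 401 * 110
MW = 44110 Da

44110 Da


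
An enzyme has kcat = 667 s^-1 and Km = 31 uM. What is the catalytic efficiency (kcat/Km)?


Catalytic efficiency = kcat / Km
= 667 / 31
= 21.5161 uM^-1*s^-1

21.5161 uM^-1*s^-1


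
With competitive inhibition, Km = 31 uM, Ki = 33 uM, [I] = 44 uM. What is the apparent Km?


Km_app = Km * (1 + [I]/Ki)
Km_app = 31 * (1 + 44/33)
Km_app = 72.3333 uM

72.3333 uM


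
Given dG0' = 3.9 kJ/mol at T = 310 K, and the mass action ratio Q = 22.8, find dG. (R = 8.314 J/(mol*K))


dG = dG0' + RT * ln(Q) / 1000
dG = 3.9 + 8.314 * 310 * ln(22.8) / 1000
dG = 11.9587 kJ/mol

11.9587 kJ/mol


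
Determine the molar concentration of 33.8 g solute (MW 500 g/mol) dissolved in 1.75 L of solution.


C = (mass / MW) / volume
C = (33.8 / 500) / 1.75
C = 0.0386 M

0.0386 M


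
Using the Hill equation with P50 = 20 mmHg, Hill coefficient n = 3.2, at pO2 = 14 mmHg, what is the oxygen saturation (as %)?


Y = pO2^n / (P50^n + pO2^n)
Y = 14^3.2 / (20^3.2 + 14^3.2)
Y = 24.21%

24.21%


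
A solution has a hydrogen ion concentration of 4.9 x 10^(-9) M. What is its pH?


pH = -log10([H+])
pH = -log10(4.9 x 10^(-9))
pH = 8.3098

8.3098


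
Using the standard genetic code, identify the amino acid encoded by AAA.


Standard genetic code lookup.
Codon AAA -> Lys

Lys


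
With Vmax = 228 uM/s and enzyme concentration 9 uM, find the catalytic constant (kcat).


kcat = Vmax / [E]t
kcat = 228 / 9
kcat = 25.3333 s^-1

25.3333 s^-1


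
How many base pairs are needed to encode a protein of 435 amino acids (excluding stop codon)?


Each amino acid = 1 codon = 3 bp
bp = 435 * 3 = 1305 bp

1305 bp


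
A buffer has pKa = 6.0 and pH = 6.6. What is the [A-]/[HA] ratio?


[A-]/[HA] = 10^(pH - pKa)
= 10^(6.6 - 6.0)
= 3.9811

3.9811


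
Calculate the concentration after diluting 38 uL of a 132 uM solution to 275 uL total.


C2 = C1 * V1 / V2
C2 = 132 * 38 / 275
C2 = 18.24 uM

18.24 uM


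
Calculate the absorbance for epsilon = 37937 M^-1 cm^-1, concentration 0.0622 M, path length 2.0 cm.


A = epsilon * c * l
A = 37937 * 0.0622 * 2.0
A = 4719.3628

4719.3628


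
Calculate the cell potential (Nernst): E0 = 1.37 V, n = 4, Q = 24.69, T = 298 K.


E = E0 - (RT/nF) * ln(Q)
E = 1.37 - (8.314 * 298 / (4 * 96485)) * ln(24.69)
E = 1.3494 V

1.3494 V


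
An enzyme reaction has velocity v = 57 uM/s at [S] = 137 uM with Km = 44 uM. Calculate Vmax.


Vmax = v * (Km + [S]) / [S]
Vmax = 57 * (44 + 137) / 137
Vmax = 75.3066 uM/s

75.3066 uM/s


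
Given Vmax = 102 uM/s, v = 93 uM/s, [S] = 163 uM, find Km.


Km = [S] * (Vmax - v) / v
Km = 163 * (102 - 93) / 93
Km = 15.7742 uM

15.7742 uM


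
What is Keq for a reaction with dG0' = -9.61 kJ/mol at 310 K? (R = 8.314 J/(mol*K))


Keq = exp(-dG0 * 1000 / (R * T))
Keq = exp(-(-9.61) * 1000 / (8.314 * 310))
Keq = 41.6229

41.6229


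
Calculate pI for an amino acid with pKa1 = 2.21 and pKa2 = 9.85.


pI = (pKa1 + pKa2) / 2
pI = (2.21 + 9.85) / 2
pI = 6.03

6.03


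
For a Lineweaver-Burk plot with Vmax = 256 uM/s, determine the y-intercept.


y-intercept = 1/Vmax
= 1/256
= 0.0039 s/uM

0.0039 s/uM


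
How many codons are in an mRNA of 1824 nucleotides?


codons = nucleotides / 3
codons = 1824 / 3 = 608

608


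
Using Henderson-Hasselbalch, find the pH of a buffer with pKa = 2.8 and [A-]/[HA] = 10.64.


pH = pKa + log10([A-]/[HA])
pH = 2.8 + log10(10.64)
pH = 3.8269

3.8269


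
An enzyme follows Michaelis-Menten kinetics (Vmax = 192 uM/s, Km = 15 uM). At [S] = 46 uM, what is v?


v = Vmax * [S] / (Km + [S])
v = 192 * 46 / (15 + 46)
v = 144.7869 uM/s

144.7869 uM/s


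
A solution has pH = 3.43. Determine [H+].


[H+] = 10^(-pH)
[H+] = 10^(-3.43)
[H+] = 3.715e-04 M

3.715e-04 M


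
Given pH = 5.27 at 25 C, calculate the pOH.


pOH = 14 - pH
pOH = 14 - 5.27
pOH = 8.73

8.73


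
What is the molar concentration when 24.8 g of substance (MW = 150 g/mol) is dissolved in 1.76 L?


C = (mass / MW) / volume
C = (24.8 / 150) / 1.76
C = 0.0939 M

0.0939 M


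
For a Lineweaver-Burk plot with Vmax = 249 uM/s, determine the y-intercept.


y-intercept = 1/Vmax
= 1/249
= 0.004 s/uM

0.004 s/uM


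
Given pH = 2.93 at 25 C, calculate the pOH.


pOH = 14 - pH
pOH = 14 - 2.93
pOH = 11.07

11.07


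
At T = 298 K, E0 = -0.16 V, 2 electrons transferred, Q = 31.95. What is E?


E = E0 - (RT/nF) * ln(Q)
E = -0.16 - (8.314 * 298 / (2 * 96485)) * ln(31.95)
E = -0.2045 V

-0.2045 V


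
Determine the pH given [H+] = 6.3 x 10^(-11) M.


pH = -log10([H+])
pH = -log10(6.3 x 10^(-11))
pH = 10.2007

10.2007


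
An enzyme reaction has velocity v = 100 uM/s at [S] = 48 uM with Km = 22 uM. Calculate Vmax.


Vmax = v * (Km + [S]) / [S]
Vmax = 100 * (22 + 48) / 48
Vmax = 145.8333 uM/s

145.8333 uM/s


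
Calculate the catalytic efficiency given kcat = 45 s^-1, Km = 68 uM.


Catalytic efficiency = kcat / Km
= 45 / 68
= 0.6618 uM^-1*s^-1

0.6618 uM^-1*s^-1


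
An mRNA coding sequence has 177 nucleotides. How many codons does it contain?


codons = nucleotides / 3
codons = 177 / 3 = 59

59


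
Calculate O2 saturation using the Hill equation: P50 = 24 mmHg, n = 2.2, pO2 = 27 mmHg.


Y = pO2^n / (P50^n + pO2^n)
Y = 27^2.2 / (24^2.2 + 27^2.2)
Y = 56.44%

56.44%


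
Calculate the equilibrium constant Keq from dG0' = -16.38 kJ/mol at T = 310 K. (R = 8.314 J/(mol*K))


Keq = exp(-dG0 * 1000 / (R * T))
Keq = exp(-(-16.38) * 1000 / (8.314 * 310))
Keq = 575.5866

575.5866


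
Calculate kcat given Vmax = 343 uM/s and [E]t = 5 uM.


kcat = Vmax / [E]t
kcat = 343 / 5
kcat = 68.6 s^-1

68.6 s^-1


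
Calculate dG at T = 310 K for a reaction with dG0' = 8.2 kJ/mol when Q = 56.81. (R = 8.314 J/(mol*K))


dG = dG0' + RT * ln(Q) / 1000
dG = 8.2 + 8.314 * 310 * ln(56.81) / 1000
dG = 18.6117 kJ/mol

18.6117 kJ/mol


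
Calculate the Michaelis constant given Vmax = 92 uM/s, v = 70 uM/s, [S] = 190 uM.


Km = [S] * (Vmax - v) / v
Km = 190 * (92 - 70) / 70
Km = 59.7143 uM

59.7143 uM


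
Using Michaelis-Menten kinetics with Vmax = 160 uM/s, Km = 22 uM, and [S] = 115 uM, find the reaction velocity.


v = Vmax * [S] / (Km + [S])
v = 160 * 115 / (22 + 115)
v = 134.3066 uM/s

134.3066 uM/s


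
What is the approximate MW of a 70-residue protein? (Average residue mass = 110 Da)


MW = n_residues * 110 Da
MW = 70 * 110
MW = 7700 Da

7700 Da


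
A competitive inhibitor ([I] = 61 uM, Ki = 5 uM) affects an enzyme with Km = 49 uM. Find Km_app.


Km_app = Km * (1 + [I]/Ki)
Km_app = 49 * (1 + 61/5)
Km_app = 646.8 uM

646.8 uM


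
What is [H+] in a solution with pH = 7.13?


[H+] = 10^(-pH)
[H+] = 10^(-7.13)
[H+] = 7.413e-08 M

7.413e-08 M


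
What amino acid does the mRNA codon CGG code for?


Standard genetic code lookup.
Codon CGG -> Arg

Arg


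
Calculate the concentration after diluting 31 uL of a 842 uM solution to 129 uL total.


C2 = C1 * V1 / V2
C2 = 842 * 31 / 129
C2 = 202.3411 uM

202.3411 uM


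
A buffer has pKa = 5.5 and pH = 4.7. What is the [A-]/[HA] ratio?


[A-]/[HA] = 10^(pH - pKa)
= 10^(4.7 - 5.5)
= 0.1585

0.1585


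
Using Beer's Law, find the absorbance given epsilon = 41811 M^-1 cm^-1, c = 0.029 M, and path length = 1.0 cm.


A = epsilon * c * l
A = 41811 * 0.029 * 1.0
A = 1212.519

1212.519


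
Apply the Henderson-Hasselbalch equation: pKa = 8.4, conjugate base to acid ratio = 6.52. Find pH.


pH = pKa + log10([A-]/[HA])
pH = 8.4 + log10(6.52)
pH = 9.2142

9.2142


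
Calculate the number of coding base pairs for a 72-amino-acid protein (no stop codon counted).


Each amino acid = 1 codon = 3 bp
bp = 72 * 3 = 216 bp

216 bp


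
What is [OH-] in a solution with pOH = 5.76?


[OH-] = 10^(-pOH)
[OH-] = 10^(-5.76)
[OH-] = 1.738e-06 M

1.738e-06 M


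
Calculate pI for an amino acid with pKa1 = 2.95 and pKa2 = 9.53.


pI = (pKa1 + pKa2) / 2
pI = (2.95 + 9.53) / 2
pI = 6.24

6.24


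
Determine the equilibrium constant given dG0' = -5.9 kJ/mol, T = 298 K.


Keq = exp(-dG0 * 1000 / (R * T))
Keq = exp(-(-5.9) * 1000 / (8.314 * 298))
Keq = 10.8196

10.8196


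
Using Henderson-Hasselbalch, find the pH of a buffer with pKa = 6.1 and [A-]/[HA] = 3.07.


pH = pKa + log10([A-]/[HA])
pH = 6.1 + log10(3.07)
pH = 6.5871

6.5871


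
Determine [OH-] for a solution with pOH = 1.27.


[OH-] = 10^(-pOH)
[OH-] = 10^(-1.27)
[OH-] = 0.0537 M

0.0537 M


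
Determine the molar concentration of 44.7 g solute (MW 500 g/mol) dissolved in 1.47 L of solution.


C = (mass / MW) / volume
C = (44.7 / 500) / 1.47
C = 0.0608 M

0.0608 M


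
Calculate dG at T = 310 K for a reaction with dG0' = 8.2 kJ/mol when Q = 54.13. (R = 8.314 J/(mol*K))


dG = dG0' + RT * ln(Q) / 1000
dG = 8.2 + 8.314 * 310 * ln(54.13) / 1000
dG = 18.4872 kJ/mol

18.4872 kJ/mol


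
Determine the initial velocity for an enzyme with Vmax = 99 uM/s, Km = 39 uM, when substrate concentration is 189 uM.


v = Vmax * [S] / (Km + [S])
v = 99 * 189 / (39 + 189)
v = 82.0658 uM/s

82.0658 uM/s


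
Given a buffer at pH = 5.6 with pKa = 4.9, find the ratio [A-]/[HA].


[A-]/[HA] = 10^(pH - pKa)
= 10^(5.6 - 4.9)
= 5.0119

5.0119


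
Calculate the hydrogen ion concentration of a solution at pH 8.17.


[H+] = 10^(-pH)
[H+] = 10^(-8.17)
[H+] = 6.761e-09 M

6.761e-09 M


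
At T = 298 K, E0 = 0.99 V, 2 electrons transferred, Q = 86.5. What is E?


E = E0 - (RT/nF) * ln(Q)
E = 0.99 - (8.314 * 298 / (2 * 96485)) * ln(86.5)
E = 0.9327 V

0.9327 V


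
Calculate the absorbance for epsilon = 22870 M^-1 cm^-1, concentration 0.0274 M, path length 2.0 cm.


A = epsilon * c * l
A = 22870 * 0.0274 * 2.0
A = 1253.276

1253.276


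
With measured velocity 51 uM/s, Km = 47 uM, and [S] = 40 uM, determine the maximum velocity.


Vmax = v * (Km + [S]) / [S]
Vmax = 51 * (47 + 40) / 40
Vmax = 110.925 uM/s

110.925 uM/s


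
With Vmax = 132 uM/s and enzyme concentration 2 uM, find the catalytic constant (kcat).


kcat = Vmax / [E]t
kcat = 132 / 2
kcat = 66.0 s^-1

66.0 s^-1


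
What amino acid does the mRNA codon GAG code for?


Standard genetic code lookup.
Codon GAG -> Glu

Glu


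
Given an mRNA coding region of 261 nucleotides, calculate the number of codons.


codons = nucleotides / 3
codons = 261 / 3 = 87

87


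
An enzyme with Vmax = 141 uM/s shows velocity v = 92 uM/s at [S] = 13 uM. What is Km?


Km = [S] * (Vmax - v) / v
Km = 13 * (141 - 92) / 92
Km = 6.9239 uM

6.9239 uM


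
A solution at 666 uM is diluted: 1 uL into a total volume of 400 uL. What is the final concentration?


C2 = C1 * V1 / V2
C2 = 666 * 1 / 400
C2 = 1.665 uM

1.665 uM


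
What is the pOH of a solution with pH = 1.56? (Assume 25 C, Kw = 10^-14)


pOH = 14 - pH
pOH = 14 - 1.56
pOH = 12.44

12.44


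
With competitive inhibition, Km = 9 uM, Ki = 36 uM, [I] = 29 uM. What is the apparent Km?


Km_app = Km * (1 + [I]/Ki)
Km_app = 9 * (1 + 29/36)
Km_app = 16.25 uM

16.25 uM


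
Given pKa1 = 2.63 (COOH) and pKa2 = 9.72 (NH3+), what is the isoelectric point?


pI = (pKa1 + pKa2) / 2
pI = (2.63 + 9.72) / 2
pI = 6.175

6.175


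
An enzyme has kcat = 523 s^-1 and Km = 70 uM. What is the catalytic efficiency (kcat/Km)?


Catalytic efficiency = kcat / Km
= 523 / 70
= 7.4714 uM^-1*s^-1

7.4714 uM^-1*s^-1


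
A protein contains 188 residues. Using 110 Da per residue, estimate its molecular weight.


MW = n_residues * 110 Da
MW = 188 * 110
MW = 20680 Da

20680 Da


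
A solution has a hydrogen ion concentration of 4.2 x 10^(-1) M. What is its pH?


pH = -log10([H+])
pH = -log10(4.2 x 10^(-1))
pH = 0.3768

0.3768


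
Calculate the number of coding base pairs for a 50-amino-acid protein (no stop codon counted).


Each amino acid = 1 codon = 3 bp
bp = 50 * 3 = 150 bp

150 bp


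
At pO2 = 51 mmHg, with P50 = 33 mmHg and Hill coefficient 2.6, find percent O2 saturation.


Y = pO2^n / (P50^n + pO2^n)
Y = 51^2.6 / (33^2.6 + 51^2.6)
Y = 75.62%

75.62%


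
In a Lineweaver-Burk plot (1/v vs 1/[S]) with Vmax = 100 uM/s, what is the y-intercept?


y-intercept = 1/Vmax
= 1/100
= 0.01 s/uM

0.01 s/uM


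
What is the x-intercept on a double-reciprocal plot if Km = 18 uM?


x-intercept = -1/Km
= -1/18
= -0.0556 1/uM

-0.0556 1/uM


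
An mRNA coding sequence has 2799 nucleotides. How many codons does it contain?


codons = nucleotides / 3
codons = 2799 / 3 = 933

933


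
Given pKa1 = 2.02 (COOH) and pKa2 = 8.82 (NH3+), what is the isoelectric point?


pI = (pKa1 + pKa2) / 2
pI = (2.02 + 8.82) / 2
pI = 5.42

5.42


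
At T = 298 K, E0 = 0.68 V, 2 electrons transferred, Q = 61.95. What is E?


E = E0 - (RT/nF) * ln(Q)
E = 0.68 - (8.314 * 298 / (2 * 96485)) * ln(61.95)
E = 0.627 V

0.627 V


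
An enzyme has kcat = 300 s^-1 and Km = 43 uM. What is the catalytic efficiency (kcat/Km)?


Catalytic efficiency = kcat / Km
= 300 / 43
= 6.9767 uM^-1*s^-1

6.9767 uM^-1*s^-1


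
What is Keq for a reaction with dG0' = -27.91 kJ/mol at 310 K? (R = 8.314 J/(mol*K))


Keq = exp(-dG0 * 1000 / (R * T))
Keq = exp(-(-27.91) * 1000 / (8.314 * 310))
Keq = 50462.9274

50462.9274


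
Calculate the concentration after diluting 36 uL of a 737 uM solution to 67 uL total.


C2 = C1 * V1 / V2
C2 = 737 * 36 / 67
C2 = 396.0 uM

396.0 uM


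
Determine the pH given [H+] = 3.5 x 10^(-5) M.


pH = -log10([H+])
pH = -log10(3.5 x 10^(-5))
pH = 4.4559

4.4559


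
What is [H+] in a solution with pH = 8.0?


[H+] = 10^(-pH)
[H+] = 10^(-8.0)
[H+] = 1.000e-08 M

1.000e-08 M


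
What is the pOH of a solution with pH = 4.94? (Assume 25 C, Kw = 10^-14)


pOH = 14 - pH
pOH = 14 - 4.94
pOH = 9.06

9.06


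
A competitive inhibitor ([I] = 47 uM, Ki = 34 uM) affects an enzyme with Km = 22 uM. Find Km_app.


Km_app = Km * (1 + [I]/Ki)
Km_app = 22 * (1 + 47/34)
Km_app = 52.4118 uM

52.4118 uM


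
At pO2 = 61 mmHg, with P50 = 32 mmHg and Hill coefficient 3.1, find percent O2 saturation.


Y = pO2^n / (P50^n + pO2^n)
Y = 61^3.1 / (32^3.1 + 61^3.1)
Y = 88.08%

88.08%


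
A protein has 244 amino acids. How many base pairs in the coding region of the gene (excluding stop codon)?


Each amino acid = 1 codon = 3 bp
bp = 244 * 3 = 732 bp

732 bp


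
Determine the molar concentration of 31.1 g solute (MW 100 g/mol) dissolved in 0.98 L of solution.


C = (mass / MW) / volume
C = (31.1 / 100) / 0.98
C = 0.3173 M

0.3173 M


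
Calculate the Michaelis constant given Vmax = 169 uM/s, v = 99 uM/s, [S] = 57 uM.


Km = [S] * (Vmax - v) / v
Km = 57 * (169 - 99) / 99
Km = 40.303 uM

40.303 uM


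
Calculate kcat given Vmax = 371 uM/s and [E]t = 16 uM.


kcat = Vmax / [E]t
kcat = 371 / 16
kcat = 23.1875 s^-1

23.1875 s^-1


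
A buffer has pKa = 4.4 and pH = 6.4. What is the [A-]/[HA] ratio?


[A-]/[HA] = 10^(pH - pKa)
= 10^(6.4 - 4.4)
= 100.0

100.0


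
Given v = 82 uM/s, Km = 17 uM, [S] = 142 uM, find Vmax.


Vmax = v * (Km + [S]) / [S]
Vmax = 82 * (17 + 142) / 142
Vmax = 91.8169 uM/s

91.8169 uM/s


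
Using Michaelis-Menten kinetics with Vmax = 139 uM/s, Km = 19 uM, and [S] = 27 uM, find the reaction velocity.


v = Vmax * [S] / (Km + [S])
v = 139 * 27 / (19 + 27)
v = 81.587 uM/s

81.587 uM/s


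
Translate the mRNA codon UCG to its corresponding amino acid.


Standard genetic code lookup.
Codon UCG -> Ser

Ser


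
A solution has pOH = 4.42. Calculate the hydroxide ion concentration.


[OH-] = 10^(-pOH)
[OH-] = 10^(-4.42)
[OH-] = 3.802e-05 M

3.802e-05 M


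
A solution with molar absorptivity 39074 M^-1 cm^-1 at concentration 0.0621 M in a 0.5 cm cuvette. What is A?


A = epsilon * c * l
A = 39074 * 0.0621 * 0.5
A = 1213.2477

1213.2477


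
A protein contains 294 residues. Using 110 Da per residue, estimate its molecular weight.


MW = n_residues * 110 Da
MW = 294 * 110
MW = 32340 Da

32340 Da


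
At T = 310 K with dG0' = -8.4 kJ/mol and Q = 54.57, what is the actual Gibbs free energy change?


dG = dG0' + RT * ln(Q) / 1000
dG = -8.4 + 8.314 * 310 * ln(54.57) / 1000
dG = 1.908 kJ/mol

1.908 kJ/mol


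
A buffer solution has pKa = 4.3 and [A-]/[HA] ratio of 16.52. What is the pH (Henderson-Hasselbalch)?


pH = pKa + log10([A-]/[HA])
pH = 4.3 + log10(16.52)
pH = 5.518

5.518


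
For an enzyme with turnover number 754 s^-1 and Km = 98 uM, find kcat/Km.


Catalytic efficiency = kcat / Km
= 754 / 98
= 7.6939 uM^-1*s^-1

7.6939 uM^-1*s^-1


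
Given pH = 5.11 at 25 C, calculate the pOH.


pOH = 14 - pH
pOH = 14 - 5.11
pOH = 8.89

8.89


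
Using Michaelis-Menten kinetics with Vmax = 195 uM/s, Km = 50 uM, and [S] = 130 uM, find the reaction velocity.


v = Vmax * [S] / (Km + [S])
v = 195 * 130 / (50 + 130)
v = 140.8333 uM/s

140.8333 uM/s


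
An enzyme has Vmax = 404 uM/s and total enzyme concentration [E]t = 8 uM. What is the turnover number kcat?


kcat = Vmax / [E]t
kcat = 404 / 8
kcat = 50.5 s^-1

50.5 s^-1


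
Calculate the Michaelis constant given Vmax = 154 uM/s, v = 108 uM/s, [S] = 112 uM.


Km = [S] * (Vmax - v) / v
Km = 112 * (154 - 108) / 108
Km = 47.7037 uM

47.7037 uM


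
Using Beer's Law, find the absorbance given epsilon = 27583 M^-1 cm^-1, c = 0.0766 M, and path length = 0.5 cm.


A = epsilon * c * l
A = 27583 * 0.0766 * 0.5
A = 1056.4289

1056.4289


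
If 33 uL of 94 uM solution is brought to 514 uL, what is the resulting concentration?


C2 = C1 * V1 / V2
C2 = 94 * 33 / 514
C2 = 6.035 uM

6.035 uM


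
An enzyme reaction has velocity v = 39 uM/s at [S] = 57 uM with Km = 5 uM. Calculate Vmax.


Vmax = v * (Km + [S]) / [S]
Vmax = 39 * (5 + 57) / 57
Vmax = 42.4211 uM/s

42.4211 uM/s


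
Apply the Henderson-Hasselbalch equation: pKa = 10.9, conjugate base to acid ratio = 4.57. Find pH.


pH = pKa + log10([A-]/[HA])
pH = 10.9 + log10(4.57)
pH = 11.5599

11.5599


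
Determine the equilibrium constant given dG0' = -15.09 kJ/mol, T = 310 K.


Keq = exp(-dG0 * 1000 / (R * T))
Keq = exp(-(-15.09) * 1000 / (8.314 * 310))
Keq = 348.9308

348.9308


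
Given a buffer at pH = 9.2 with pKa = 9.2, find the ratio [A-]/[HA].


[A-]/[HA] = 10^(pH - pKa)
= 10^(9.2 - 9.2)
= 1.0

1.0


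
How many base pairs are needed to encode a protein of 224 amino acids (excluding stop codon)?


Each amino acid = 1 codon = 3 bp
bp = 224 * 3 = 672 bp

672 bp


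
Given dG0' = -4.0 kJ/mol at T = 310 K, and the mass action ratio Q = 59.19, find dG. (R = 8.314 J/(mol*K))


dG = dG0' + RT * ln(Q) / 1000
dG = -4.0 + 8.314 * 310 * ln(59.19) / 1000
dG = 6.5175 kJ/mol

6.5175 kJ/mol


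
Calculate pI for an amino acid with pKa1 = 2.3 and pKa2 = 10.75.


pI = (pKa1 + pKa2) / 2
pI = (2.3 + 10.75) / 2
pI = 6.525

6.525


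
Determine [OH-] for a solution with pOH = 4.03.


[OH-] = 10^(-pOH)
[OH-] = 10^(-4.03)
[OH-] = 9.333e-05 M

9.333e-05 M


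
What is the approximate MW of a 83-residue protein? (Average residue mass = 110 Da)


MW = n_residues * 110 Da
MW = 83 * 110
MW = 9130 Da

9130 Da


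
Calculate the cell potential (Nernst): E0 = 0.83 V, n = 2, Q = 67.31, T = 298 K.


E = E0 - (RT/nF) * ln(Q)
E = 0.83 - (8.314 * 298 / (2 * 96485)) * ln(67.31)
E = 0.776 V

0.776 V


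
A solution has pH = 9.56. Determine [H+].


[H+] = 10^(-pH)
[H+] = 10^(-9.56)
[H+] = 2.754e-10 M

2.754e-10 M


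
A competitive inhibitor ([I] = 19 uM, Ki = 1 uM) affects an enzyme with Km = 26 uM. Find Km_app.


Km_app = Km * (1 + [I]/Ki)
Km_app = 26 * (1 + 19/1)
Km_app = 520.0 uM

520.0 uM


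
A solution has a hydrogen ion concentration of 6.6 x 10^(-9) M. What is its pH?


pH = -log10([H+])
pH = -log10(6.6 x 10^(-9))
pH = 8.1805

8.1805


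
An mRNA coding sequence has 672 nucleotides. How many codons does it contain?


codons = nucleotides / 3
codons = 672 / 3 = 224

224


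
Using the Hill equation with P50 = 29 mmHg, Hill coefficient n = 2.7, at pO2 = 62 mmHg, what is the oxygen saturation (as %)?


Y = pO2^n / (P50^n + pO2^n)
Y = 62^2.7 / (29^2.7 + 62^2.7)
Y = 88.61%

88.61%


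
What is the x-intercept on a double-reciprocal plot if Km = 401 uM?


x-intercept = -1/Km
= -1/401
= -0.0025 1/uM

-0.0025 1/uM


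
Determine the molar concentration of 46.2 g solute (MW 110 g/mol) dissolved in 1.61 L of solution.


C = (mass / MW) / volume
C = (46.2 / 110) / 1.61
C = 0.2609 M

0.2609 M


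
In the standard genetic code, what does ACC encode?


Standard genetic code lookup.
Codon ACC -> Thr

Thr


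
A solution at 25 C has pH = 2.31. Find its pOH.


pOH = 14 - pH
pOH = 14 - 2.31
pOH = 11.69

11.69


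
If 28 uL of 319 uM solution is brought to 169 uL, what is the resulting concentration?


C2 = C1 * V1 / V2
C2 = 319 * 28 / 169
C2 = 52.8521 uM

52.8521 uM


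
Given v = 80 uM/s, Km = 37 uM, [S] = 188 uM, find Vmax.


Vmax = v * (Km + [S]) / [S]
Vmax = 80 * (37 + 188) / 188
Vmax = 95.7447 uM/s

95.7447 uM/s


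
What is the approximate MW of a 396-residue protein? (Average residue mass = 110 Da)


MW = n_residues * 110 Da
MW = 396 * 110
MW = 43560 Da

43560 Da


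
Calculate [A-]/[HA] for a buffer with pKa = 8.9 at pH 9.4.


[A-]/[HA] = 10^(pH - pKa)
= 10^(9.4 - 8.9)
= 3.1623

3.1623


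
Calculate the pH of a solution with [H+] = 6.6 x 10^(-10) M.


pH = -log10([H+])
pH = -log10(6.6 x 10^(-10))
pH = 9.1805

9.1805


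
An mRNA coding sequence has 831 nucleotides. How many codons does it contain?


codons = nucleotides / 3
codons = 831 / 3 = 277

277


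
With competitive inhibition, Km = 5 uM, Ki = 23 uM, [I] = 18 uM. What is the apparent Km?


Km_app = Km * (1 + [I]/Ki)
Km_app = 5 * (1 + 18/23)
Km_app = 8.913 uM

8.913 uM


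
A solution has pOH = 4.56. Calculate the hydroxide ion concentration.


[OH-] = 10^(-pOH)
[OH-] = 10^(-4.56)
[OH-] = 2.754e-05 M

2.754e-05 M


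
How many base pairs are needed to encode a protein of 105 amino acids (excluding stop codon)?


Each amino acid = 1 codon = 3 bp
bp = 105 * 3 = 315 bp

315 bp


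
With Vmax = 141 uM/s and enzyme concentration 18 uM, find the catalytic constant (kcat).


kcat = Vmax / [E]t
kcat = 141 / 18
kcat = 7.8333 s^-1

7.8333 s^-1


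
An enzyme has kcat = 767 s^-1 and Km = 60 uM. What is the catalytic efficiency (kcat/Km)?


Catalytic efficiency = kcat / Km
= 767 / 60
= 12.7833 uM^-1*s^-1

12.7833 uM^-1*s^-1


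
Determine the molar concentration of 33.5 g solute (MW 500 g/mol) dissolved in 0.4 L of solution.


C = (mass / MW) / volume
C = (33.5 / 500) / 0.4
C = 0.1675 M

0.1675 M


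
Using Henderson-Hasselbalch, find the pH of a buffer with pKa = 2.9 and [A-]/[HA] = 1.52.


pH = pKa + log10([A-]/[HA])
pH = 2.9 + log10(1.52)
pH = 3.0818

3.0818


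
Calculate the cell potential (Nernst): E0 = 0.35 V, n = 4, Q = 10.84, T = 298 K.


E = E0 - (RT/nF) * ln(Q)
E = 0.35 - (8.314 * 298 / (4 * 96485)) * ln(10.84)
E = 0.3347 V

0.3347 V


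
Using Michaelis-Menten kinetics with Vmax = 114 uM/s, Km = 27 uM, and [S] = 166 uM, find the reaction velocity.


v = Vmax * [S] / (Km + [S])
v = 114 * 166 / (27 + 166)
v = 98.0518 uM/s

98.0518 uM/s


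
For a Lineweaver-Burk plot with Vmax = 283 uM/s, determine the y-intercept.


y-intercept = 1/Vmax
= 1/283
= 0.0035 s/uM

0.0035 s/uM


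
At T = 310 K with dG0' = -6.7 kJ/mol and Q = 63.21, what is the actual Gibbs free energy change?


dG = dG0' + RT * ln(Q) / 1000
dG = -6.7 + 8.314 * 310 * ln(63.21) / 1000
dG = 3.9868 kJ/mol

3.9868 kJ/mol


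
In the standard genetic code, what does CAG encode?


Standard genetic code lookup.
Codon CAG -> Gln

Gln


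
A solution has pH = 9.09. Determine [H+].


[H+] = 10^(-pH)
[H+] = 10^(-9.09)
[H+] = 8.128e-10 M

8.128e-10 M


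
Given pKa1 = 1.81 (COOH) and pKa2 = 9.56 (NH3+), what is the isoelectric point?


pI = (pKa1 + pKa2) / 2
pI = (1.81 + 9.56) / 2
pI = 5.685

5.685


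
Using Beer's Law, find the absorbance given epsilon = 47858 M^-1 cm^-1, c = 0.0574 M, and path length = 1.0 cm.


A = epsilon * c * l
A = 47858 * 0.0574 * 1.0
A = 2747.0492

2747.0492


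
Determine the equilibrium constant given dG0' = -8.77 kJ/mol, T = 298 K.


Keq = exp(-dG0 * 1000 / (R * T))
Keq = exp(-(-8.77) * 1000 / (8.314 * 298))
Keq = 34.4585

34.4585


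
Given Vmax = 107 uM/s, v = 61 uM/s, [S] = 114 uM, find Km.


Km = [S] * (Vmax - v) / v
Km = 114 * (107 - 61) / 61
Km = 85.9672 uM

85.9672 uM


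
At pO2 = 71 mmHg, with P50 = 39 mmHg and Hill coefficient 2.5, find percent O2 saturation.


Y = pO2^n / (P50^n + pO2^n)
Y = 71^2.5 / (39^2.5 + 71^2.5)
Y = 81.72%

81.72%


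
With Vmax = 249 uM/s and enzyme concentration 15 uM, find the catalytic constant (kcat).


kcat = Vmax / [E]t
kcat = 249 / 15
kcat = 16.6 s^-1

16.6 s^-1


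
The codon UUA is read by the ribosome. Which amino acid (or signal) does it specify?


Standard genetic code lookup.
Codon UUA -> Leu

Leu


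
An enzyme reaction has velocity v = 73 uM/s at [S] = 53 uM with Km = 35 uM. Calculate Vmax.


Vmax = v * (Km + [S]) / [S]
Vmax = 73 * (35 + 53) / 53
Vmax = 121.2075 uM/s

121.2075 uM/s


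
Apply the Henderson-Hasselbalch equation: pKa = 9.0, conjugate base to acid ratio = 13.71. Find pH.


pH = pKa + log10([A-]/[HA])
pH = 9.0 + log10(13.71)
pH = 10.137

10.137


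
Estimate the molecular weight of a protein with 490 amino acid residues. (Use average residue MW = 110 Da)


MW = n_residues * 110 Da
MW = 490 * 110
MW = 53900 Da

53900 Da


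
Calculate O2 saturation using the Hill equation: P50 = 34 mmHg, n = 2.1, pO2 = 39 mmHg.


Y = pO2^n / (P50^n + pO2^n)
Y = 39^2.1 / (34^2.1 + 39^2.1)
Y = 57.15%

57.15%


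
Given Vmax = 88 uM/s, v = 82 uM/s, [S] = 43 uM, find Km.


Km = [S] * (Vmax - v) / v
Km = 43 * (88 - 82) / 82
Km = 3.1463 uM

3.1463 uM


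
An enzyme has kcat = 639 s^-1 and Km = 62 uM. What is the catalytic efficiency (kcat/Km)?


Catalytic efficiency = kcat / Km
= 639 / 62
= 10.3065 uM^-1*s^-1

10.3065 uM^-1*s^-1


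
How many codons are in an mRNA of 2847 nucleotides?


codons = nucleotides / 3
codons = 2847 / 3 = 949

949


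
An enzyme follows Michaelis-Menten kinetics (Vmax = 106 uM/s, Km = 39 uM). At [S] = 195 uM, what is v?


v = Vmax * [S] / (Km + [S])
v = 106 * 195 / (39 + 195)
v = 88.3333 uM/s

88.3333 uM/s


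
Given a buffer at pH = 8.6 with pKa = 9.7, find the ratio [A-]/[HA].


[A-]/[HA] = 10^(pH - pKa)
= 10^(8.6 - 9.7)
= 0.0794

0.0794


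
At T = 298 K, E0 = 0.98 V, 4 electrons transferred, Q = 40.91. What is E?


E = E0 - (RT/nF) * ln(Q)
E = 0.98 - (8.314 * 298 / (4 * 96485)) * ln(40.91)
E = 0.9562 V

0.9562 V


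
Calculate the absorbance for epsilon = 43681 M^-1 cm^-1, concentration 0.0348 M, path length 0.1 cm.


A = epsilon * c * l
A = 43681 * 0.0348 * 0.1
A = 152.0099

152.0099


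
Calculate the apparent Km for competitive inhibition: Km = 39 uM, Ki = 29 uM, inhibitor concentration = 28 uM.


Km_app = Km * (1 + [I]/Ki)
Km_app = 39 * (1 + 28/29)
Km_app = 76.6552 uM

76.6552 uM


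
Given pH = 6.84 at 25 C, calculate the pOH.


pOH = 14 - pH
pOH = 14 - 6.84
pOH = 7.16

7.16


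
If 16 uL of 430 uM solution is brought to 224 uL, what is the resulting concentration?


C2 = C1 * V1 / V2
C2 = 430 * 16 / 224
C2 = 30.7143 uM

30.7143 uM


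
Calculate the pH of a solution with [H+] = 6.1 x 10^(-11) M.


pH = -log10([H+])
pH = -log10(6.1 x 10^(-11))
pH = 10.2147

10.2147


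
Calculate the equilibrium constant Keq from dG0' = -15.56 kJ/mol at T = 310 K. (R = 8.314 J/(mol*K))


Keq = exp(-dG0 * 1000 / (R * T))
Keq = exp(-(-15.56) * 1000 / (8.314 * 310))
Keq = 418.7325

418.7325


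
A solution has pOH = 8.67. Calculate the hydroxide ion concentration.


[OH-] = 10^(-pOH)
[OH-] = 10^(-8.67)
[OH-] = 2.138e-09 M

2.138e-09 M


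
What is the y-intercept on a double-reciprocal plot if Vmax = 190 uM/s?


y-intercept = 1/Vmax
= 1/190
= 0.0053 s/uM

0.0053 s/uM


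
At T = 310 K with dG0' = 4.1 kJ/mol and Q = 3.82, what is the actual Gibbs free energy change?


dG = dG0' + RT * ln(Q) / 1000
dG = 4.1 + 8.314 * 310 * ln(3.82) / 1000
dG = 7.5543 kJ/mol

7.5543 kJ/mol


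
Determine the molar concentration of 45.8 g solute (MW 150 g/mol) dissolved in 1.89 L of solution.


C = (mass / MW) / volume
C = (45.8 / 150) / 1.89
C = 0.1616 M

0.1616 M


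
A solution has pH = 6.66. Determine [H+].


[H+] = 10^(-pH)
[H+] = 10^(-6.66)
[H+] = 2.188e-07 M

2.188e-07 M


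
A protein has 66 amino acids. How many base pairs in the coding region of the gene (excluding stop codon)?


Each amino acid = 1 codon = 3 bp
bp = 66 * 3 = 198 bp

198 bp


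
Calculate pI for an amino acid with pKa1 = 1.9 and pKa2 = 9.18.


pI = (pKa1 + pKa2) / 2
pI = (1.9 + 9.18) / 2
pI = 5.54

5.54
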